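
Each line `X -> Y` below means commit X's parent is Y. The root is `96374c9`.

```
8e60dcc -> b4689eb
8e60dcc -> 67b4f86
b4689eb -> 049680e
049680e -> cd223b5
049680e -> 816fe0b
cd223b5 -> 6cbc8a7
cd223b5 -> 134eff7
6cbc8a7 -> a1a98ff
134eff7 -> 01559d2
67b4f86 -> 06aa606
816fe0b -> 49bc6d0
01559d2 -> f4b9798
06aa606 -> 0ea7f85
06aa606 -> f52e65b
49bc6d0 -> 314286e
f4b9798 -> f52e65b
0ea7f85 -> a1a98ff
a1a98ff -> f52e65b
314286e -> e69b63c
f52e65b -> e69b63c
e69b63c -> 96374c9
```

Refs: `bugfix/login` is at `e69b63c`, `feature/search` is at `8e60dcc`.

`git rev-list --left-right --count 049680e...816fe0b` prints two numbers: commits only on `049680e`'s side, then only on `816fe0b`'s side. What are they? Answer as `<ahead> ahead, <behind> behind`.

8 ahead, 0 behind

Reachable from 049680e: {01559d2, 049680e, 134eff7, 314286e, 49bc6d0, 6cbc8a7, 816fe0b, 96374c9, a1a98ff, cd223b5, e69b63c, f4b9798, f52e65b}.
Reachable from 816fe0b: {314286e, 49bc6d0, 816fe0b, 96374c9, e69b63c}.
Only in 049680e's history (ahead): {01559d2, 049680e, 134eff7, 6cbc8a7, a1a98ff, cd223b5, f4b9798, f52e65b} — 8.
Only in 816fe0b's history (behind): {} — 0.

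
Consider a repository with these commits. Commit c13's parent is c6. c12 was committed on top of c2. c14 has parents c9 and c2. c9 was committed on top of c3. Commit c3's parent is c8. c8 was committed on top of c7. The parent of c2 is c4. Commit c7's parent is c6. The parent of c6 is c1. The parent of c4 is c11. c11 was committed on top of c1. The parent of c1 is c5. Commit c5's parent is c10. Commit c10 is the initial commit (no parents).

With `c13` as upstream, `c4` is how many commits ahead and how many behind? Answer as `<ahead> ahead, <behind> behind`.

Reachable from c4: {c1, c10, c11, c4, c5}.
Reachable from c13: {c1, c10, c13, c5, c6}.
Only in c4's history (ahead): {c11, c4} — 2.
Only in c13's history (behind): {c13, c6} — 2.

2 ahead, 2 behind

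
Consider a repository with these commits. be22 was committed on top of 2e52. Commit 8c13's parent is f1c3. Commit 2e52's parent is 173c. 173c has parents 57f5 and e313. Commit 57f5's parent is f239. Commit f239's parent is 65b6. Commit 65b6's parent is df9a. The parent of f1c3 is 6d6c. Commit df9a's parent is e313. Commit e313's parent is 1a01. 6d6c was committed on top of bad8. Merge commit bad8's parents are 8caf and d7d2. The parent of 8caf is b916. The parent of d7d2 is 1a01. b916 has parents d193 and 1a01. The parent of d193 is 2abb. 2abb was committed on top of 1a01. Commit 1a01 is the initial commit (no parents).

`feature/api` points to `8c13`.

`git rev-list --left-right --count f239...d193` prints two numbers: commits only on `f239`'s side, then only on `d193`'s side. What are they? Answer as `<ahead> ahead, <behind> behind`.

Reachable from f239: {1a01, 65b6, df9a, e313, f239}.
Reachable from d193: {1a01, 2abb, d193}.
Only in f239's history (ahead): {65b6, df9a, e313, f239} — 4.
Only in d193's history (behind): {2abb, d193} — 2.

4 ahead, 2 behind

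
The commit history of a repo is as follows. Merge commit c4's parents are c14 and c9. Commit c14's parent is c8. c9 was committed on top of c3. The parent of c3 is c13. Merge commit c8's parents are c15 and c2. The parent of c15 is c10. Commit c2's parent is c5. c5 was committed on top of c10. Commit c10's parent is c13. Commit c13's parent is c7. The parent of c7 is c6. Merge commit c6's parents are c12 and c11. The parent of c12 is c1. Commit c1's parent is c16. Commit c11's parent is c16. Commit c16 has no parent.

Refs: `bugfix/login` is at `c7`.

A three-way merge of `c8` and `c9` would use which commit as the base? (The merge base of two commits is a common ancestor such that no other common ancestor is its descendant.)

Ancestors of c8: {c1, c10, c11, c12, c13, c15, c16, c2, c5, c6, c7, c8}.
Ancestors of c9: {c1, c11, c12, c13, c16, c3, c6, c7, c9}.
Common ancestors: {c1, c11, c12, c13, c16, c6, c7}.
Among these, c13 is not an ancestor of any other common ancestor — it is the merge base.

c13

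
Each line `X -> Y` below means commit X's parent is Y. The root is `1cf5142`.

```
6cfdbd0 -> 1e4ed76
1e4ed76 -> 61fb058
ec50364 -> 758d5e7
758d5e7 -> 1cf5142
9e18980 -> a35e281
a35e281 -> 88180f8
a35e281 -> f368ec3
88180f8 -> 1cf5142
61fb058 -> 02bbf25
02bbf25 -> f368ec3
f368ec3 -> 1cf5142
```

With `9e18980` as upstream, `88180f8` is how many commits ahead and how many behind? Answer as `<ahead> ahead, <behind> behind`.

Reachable from 88180f8: {1cf5142, 88180f8}.
Reachable from 9e18980: {1cf5142, 88180f8, 9e18980, a35e281, f368ec3}.
Only in 88180f8's history (ahead): {} — 0.
Only in 9e18980's history (behind): {9e18980, a35e281, f368ec3} — 3.

0 ahead, 3 behind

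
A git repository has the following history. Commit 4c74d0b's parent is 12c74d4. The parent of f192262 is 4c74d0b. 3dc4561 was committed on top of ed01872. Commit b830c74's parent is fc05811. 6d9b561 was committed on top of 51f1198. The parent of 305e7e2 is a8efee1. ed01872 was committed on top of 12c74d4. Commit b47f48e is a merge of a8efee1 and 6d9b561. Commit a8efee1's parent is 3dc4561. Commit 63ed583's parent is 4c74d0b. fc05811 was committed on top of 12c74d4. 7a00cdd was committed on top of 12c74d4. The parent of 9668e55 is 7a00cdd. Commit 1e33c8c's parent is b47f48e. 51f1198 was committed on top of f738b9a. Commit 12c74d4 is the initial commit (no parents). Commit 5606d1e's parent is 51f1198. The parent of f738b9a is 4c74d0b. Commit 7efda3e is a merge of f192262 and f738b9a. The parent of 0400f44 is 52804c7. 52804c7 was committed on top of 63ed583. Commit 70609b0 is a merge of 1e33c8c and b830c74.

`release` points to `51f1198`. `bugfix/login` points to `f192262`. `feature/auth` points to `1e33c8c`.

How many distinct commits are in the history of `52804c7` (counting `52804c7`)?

Walking parent pointers from 52804c7: reachable set = {12c74d4, 4c74d0b, 52804c7, 63ed583}.
That is 4 commits.

4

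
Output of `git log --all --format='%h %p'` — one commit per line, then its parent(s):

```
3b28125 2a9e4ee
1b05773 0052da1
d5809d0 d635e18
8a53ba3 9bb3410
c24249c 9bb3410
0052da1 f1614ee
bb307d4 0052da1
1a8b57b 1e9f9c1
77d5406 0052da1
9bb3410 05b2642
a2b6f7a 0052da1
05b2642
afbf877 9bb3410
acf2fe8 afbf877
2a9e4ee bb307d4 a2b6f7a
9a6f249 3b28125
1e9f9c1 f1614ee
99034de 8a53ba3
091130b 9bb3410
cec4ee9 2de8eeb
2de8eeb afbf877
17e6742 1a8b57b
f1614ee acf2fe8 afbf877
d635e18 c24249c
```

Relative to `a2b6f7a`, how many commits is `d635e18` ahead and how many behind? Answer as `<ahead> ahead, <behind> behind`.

Reachable from d635e18: {05b2642, 9bb3410, c24249c, d635e18}.
Reachable from a2b6f7a: {0052da1, 05b2642, 9bb3410, a2b6f7a, acf2fe8, afbf877, f1614ee}.
Only in d635e18's history (ahead): {c24249c, d635e18} — 2.
Only in a2b6f7a's history (behind): {0052da1, a2b6f7a, acf2fe8, afbf877, f1614ee} — 5.

2 ahead, 5 behind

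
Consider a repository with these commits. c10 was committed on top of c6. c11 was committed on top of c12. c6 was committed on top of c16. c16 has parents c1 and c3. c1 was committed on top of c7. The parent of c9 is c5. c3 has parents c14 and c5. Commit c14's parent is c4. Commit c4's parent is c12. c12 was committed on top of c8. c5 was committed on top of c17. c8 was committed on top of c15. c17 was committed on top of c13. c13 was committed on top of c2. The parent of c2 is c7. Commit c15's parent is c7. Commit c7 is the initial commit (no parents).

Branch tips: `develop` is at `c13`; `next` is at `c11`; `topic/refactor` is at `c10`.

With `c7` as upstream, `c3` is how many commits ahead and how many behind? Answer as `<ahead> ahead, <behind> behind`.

10 ahead, 0 behind

Reachable from c3: {c12, c13, c14, c15, c17, c2, c3, c4, c5, c7, c8}.
Reachable from c7: {c7}.
Only in c3's history (ahead): {c12, c13, c14, c15, c17, c2, c3, c4, c5, c8} — 10.
Only in c7's history (behind): {} — 0.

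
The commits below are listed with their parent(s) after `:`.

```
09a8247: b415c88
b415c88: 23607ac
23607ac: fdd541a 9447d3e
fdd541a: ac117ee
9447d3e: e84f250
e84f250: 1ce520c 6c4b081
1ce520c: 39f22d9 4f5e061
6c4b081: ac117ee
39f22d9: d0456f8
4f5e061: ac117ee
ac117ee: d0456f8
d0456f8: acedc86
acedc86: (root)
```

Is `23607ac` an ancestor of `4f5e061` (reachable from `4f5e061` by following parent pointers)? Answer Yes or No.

No

Ancestors of 4f5e061: {4f5e061, ac117ee, acedc86, d0456f8}.
23607ac is not in that set, so it is not an ancestor of 4f5e061.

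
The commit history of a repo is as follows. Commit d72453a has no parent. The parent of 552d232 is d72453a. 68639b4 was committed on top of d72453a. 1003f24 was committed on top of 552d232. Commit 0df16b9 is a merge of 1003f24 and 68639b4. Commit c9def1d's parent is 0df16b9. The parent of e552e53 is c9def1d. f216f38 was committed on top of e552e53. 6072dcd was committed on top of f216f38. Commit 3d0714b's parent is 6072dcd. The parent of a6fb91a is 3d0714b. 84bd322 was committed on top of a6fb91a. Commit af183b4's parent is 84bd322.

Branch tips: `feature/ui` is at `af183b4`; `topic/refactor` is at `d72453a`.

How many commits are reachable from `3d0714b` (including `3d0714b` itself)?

Walking parent pointers from 3d0714b: reachable set = {0df16b9, 1003f24, 3d0714b, 552d232, 6072dcd, 68639b4, c9def1d, d72453a, e552e53, f216f38}.
That is 10 commits.

10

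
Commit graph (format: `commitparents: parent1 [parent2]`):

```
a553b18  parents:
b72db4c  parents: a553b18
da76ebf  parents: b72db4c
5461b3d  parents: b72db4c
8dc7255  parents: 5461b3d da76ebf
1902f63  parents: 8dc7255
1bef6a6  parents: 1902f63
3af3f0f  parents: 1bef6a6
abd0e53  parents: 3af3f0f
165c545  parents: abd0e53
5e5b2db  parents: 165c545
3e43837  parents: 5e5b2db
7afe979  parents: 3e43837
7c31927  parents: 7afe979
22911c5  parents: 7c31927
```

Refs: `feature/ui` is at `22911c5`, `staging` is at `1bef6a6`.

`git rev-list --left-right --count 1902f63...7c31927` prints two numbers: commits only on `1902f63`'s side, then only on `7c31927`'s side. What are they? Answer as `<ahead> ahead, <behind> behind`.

Reachable from 1902f63: {1902f63, 5461b3d, 8dc7255, a553b18, b72db4c, da76ebf}.
Reachable from 7c31927: {165c545, 1902f63, 1bef6a6, 3af3f0f, 3e43837, 5461b3d, 5e5b2db, 7afe979, 7c31927, 8dc7255, a553b18, abd0e53, b72db4c, da76ebf}.
Only in 1902f63's history (ahead): {} — 0.
Only in 7c31927's history (behind): {165c545, 1bef6a6, 3af3f0f, 3e43837, 5e5b2db, 7afe979, 7c31927, abd0e53} — 8.

0 ahead, 8 behind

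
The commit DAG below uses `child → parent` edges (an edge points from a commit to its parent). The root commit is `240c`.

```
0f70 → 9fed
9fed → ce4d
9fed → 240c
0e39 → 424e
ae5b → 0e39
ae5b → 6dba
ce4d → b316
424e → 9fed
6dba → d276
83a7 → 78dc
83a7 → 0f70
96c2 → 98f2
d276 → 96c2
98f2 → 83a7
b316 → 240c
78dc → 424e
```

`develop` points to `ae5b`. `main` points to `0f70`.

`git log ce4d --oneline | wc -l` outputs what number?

3

Walking parent pointers from ce4d: reachable set = {240c, b316, ce4d}.
That is 3 commits.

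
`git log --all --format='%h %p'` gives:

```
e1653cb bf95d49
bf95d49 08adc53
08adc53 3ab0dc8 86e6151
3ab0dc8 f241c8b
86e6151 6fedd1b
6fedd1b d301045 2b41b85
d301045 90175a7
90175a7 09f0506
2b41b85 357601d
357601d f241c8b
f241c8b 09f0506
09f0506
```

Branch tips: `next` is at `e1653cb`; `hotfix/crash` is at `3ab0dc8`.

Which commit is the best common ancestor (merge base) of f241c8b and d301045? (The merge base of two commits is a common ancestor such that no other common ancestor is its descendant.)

09f0506

Ancestors of f241c8b: {09f0506, f241c8b}.
Ancestors of d301045: {09f0506, 90175a7, d301045}.
Common ancestors: {09f0506}.
The only common ancestor is 09f0506, so it is the merge base.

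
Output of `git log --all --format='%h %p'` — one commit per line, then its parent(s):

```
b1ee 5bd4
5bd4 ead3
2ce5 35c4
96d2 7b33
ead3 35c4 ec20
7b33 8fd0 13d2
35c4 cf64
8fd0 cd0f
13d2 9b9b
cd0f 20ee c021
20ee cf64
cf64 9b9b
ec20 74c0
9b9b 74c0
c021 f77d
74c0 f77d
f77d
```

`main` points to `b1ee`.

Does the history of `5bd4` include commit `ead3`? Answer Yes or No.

Ancestors of 5bd4 (commits reachable by following parents): {35c4, 5bd4, 74c0, 9b9b, cf64, ead3, ec20, f77d}.
ead3 is in that set, so it is an ancestor of 5bd4.

Yes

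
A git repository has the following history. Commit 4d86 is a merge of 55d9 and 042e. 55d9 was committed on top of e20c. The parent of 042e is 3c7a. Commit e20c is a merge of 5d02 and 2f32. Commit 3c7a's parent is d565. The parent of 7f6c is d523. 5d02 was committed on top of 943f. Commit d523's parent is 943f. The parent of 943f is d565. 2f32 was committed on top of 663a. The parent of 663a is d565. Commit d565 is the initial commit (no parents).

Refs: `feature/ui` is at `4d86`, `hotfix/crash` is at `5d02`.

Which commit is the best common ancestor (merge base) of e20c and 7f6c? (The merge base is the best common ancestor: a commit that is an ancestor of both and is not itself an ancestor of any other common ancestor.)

Ancestors of e20c: {2f32, 5d02, 663a, 943f, d565, e20c}.
Ancestors of 7f6c: {7f6c, 943f, d523, d565}.
Common ancestors: {943f, d565}.
Among these, 943f is not an ancestor of any other common ancestor — it is the merge base.

943f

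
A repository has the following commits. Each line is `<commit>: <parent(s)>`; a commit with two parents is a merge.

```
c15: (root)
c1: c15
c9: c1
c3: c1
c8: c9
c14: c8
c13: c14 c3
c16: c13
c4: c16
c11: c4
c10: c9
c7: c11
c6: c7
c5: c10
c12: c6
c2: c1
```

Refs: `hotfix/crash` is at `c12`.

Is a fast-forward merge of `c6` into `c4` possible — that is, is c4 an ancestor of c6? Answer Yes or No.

Yes

A fast-forward from c4 to c6 is possible iff c4 is an ancestor of c6.
Ancestors of c6: {c1, c11, c13, c14, c15, c16, c3, c4, c6, c7, c8, c9}.
c4 is among them, so fast-forward is possible.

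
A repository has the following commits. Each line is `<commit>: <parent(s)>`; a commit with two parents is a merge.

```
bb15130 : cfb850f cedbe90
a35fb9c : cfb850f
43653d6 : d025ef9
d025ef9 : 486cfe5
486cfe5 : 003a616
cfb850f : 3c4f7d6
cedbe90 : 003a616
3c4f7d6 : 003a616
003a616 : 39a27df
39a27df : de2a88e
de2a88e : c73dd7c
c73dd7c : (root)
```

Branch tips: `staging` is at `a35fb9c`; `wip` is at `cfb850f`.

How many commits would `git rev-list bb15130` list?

Walking parent pointers from bb15130: reachable set = {003a616, 39a27df, 3c4f7d6, bb15130, c73dd7c, cedbe90, cfb850f, de2a88e}.
That is 8 commits.

8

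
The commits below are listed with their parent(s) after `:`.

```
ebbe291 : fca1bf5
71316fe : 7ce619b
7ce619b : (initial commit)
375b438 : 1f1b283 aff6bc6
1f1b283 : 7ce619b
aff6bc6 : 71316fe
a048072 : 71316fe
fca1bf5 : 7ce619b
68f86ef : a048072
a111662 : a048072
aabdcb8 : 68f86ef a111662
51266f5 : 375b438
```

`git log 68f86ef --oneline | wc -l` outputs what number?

4

Walking parent pointers from 68f86ef: reachable set = {68f86ef, 71316fe, 7ce619b, a048072}.
That is 4 commits.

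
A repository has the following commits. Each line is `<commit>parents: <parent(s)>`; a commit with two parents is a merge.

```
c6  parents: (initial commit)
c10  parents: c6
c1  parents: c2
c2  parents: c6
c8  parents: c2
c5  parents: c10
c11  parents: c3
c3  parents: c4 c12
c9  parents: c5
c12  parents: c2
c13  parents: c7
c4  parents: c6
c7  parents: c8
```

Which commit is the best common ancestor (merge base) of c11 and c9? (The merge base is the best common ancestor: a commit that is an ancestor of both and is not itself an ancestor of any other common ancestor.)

Ancestors of c11: {c11, c12, c2, c3, c4, c6}.
Ancestors of c9: {c10, c5, c6, c9}.
Common ancestors: {c6}.
The only common ancestor is c6, so it is the merge base.

c6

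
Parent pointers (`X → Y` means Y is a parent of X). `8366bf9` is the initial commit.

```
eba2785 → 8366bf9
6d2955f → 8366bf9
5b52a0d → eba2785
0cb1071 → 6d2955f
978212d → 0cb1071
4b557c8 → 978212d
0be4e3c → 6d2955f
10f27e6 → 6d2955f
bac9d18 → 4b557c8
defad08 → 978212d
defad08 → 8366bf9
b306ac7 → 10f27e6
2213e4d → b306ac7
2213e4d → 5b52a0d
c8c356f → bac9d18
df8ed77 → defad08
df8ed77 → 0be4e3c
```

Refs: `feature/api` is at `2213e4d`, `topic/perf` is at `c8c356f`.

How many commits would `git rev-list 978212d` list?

4

Walking parent pointers from 978212d: reachable set = {0cb1071, 6d2955f, 8366bf9, 978212d}.
That is 4 commits.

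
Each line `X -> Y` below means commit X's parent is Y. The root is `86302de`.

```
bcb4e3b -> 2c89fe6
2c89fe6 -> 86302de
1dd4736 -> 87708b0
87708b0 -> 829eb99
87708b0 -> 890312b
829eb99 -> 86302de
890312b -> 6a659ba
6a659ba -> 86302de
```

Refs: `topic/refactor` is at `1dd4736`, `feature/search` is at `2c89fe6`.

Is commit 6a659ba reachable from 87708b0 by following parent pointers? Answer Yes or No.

Yes

Ancestors of 87708b0 (commits reachable by following parents): {6a659ba, 829eb99, 86302de, 87708b0, 890312b}.
6a659ba is in that set, so it is an ancestor of 87708b0.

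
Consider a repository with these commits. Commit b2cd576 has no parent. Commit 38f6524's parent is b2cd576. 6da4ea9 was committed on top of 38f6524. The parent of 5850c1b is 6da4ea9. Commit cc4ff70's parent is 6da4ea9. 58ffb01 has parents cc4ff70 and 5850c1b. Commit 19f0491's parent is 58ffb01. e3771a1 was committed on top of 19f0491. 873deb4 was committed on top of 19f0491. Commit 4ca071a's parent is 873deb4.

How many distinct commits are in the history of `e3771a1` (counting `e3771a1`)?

Walking parent pointers from e3771a1: reachable set = {19f0491, 38f6524, 5850c1b, 58ffb01, 6da4ea9, b2cd576, cc4ff70, e3771a1}.
That is 8 commits.

8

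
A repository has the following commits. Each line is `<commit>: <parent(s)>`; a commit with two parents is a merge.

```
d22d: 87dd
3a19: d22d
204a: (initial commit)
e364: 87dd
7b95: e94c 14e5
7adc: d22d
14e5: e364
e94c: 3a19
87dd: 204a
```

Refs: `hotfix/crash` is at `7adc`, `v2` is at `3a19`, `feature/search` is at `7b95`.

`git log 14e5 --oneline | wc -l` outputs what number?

4

Walking parent pointers from 14e5: reachable set = {14e5, 204a, 87dd, e364}.
That is 4 commits.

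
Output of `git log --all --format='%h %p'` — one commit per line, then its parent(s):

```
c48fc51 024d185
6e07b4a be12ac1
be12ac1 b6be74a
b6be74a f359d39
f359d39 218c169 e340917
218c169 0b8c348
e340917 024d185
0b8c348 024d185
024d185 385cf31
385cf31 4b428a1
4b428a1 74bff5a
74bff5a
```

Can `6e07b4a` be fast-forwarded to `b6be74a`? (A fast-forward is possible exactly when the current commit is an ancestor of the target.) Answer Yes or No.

A fast-forward from 6e07b4a to b6be74a is possible iff 6e07b4a is an ancestor of b6be74a.
Ancestors of b6be74a: {024d185, 0b8c348, 218c169, 385cf31, 4b428a1, 74bff5a, b6be74a, e340917, f359d39}.
6e07b4a is not among them, so fast-forward is not possible.

No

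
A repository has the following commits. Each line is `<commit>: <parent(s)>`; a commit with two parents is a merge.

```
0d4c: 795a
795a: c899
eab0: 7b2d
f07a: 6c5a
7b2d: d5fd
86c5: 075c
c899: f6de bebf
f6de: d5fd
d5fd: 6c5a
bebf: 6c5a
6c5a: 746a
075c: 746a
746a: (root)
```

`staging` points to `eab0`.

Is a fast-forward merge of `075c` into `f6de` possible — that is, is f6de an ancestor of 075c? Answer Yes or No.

A fast-forward from f6de to 075c is possible iff f6de is an ancestor of 075c.
Ancestors of 075c: {075c, 746a}.
f6de is not among them, so fast-forward is not possible.

No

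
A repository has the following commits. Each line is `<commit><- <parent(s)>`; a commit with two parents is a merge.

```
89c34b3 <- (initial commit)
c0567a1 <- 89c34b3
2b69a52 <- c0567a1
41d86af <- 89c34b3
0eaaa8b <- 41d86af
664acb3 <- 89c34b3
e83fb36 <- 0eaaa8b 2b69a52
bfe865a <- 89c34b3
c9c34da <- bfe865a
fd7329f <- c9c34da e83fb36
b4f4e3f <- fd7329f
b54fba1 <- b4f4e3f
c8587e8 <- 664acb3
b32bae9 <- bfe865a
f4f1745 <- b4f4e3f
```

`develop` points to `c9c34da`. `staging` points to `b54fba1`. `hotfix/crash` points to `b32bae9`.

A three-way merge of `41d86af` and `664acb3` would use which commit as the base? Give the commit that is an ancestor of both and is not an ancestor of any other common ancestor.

Ancestors of 41d86af: {41d86af, 89c34b3}.
Ancestors of 664acb3: {664acb3, 89c34b3}.
Common ancestors: {89c34b3}.
The only common ancestor is 89c34b3, so it is the merge base.

89c34b3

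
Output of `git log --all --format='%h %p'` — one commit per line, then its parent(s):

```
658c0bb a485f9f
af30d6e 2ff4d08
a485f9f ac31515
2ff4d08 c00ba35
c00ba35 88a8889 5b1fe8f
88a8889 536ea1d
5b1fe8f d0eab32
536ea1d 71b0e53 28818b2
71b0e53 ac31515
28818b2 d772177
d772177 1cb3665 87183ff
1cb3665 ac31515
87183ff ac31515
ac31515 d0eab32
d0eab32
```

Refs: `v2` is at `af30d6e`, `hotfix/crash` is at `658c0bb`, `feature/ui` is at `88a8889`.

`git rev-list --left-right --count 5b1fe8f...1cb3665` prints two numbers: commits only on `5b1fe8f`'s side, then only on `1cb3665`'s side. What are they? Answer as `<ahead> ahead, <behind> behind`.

Reachable from 5b1fe8f: {5b1fe8f, d0eab32}.
Reachable from 1cb3665: {1cb3665, ac31515, d0eab32}.
Only in 5b1fe8f's history (ahead): {5b1fe8f} — 1.
Only in 1cb3665's history (behind): {1cb3665, ac31515} — 2.

1 ahead, 2 behind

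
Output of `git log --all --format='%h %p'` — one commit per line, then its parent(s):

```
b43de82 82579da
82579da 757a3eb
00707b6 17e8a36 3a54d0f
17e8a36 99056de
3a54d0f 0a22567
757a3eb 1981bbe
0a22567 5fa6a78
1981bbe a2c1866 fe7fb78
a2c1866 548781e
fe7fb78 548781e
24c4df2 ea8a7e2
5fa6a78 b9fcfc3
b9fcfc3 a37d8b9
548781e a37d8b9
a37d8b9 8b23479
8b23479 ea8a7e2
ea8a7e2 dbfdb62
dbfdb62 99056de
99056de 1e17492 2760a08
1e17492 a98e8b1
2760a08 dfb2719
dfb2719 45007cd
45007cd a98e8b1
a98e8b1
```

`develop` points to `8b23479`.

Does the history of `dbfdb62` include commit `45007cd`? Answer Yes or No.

Yes

Ancestors of dbfdb62 (commits reachable by following parents): {1e17492, 2760a08, 45007cd, 99056de, a98e8b1, dbfdb62, dfb2719}.
45007cd is in that set, so it is an ancestor of dbfdb62.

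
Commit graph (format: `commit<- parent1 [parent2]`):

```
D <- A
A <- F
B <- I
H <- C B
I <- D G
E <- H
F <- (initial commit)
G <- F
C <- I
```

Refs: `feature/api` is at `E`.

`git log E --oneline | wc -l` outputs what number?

Walking parent pointers from E: reachable set = {A, B, C, D, E, F, G, H, I}.
That is 9 commits.

9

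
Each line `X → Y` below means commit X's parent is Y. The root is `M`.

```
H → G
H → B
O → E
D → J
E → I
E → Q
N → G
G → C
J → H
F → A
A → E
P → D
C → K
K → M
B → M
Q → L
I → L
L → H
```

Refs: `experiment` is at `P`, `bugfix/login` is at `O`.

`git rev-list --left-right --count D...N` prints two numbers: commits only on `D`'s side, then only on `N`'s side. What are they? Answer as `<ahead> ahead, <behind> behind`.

4 ahead, 1 behind

Reachable from D: {B, C, D, G, H, J, K, M}.
Reachable from N: {C, G, K, M, N}.
Only in D's history (ahead): {B, D, H, J} — 4.
Only in N's history (behind): {N} — 1.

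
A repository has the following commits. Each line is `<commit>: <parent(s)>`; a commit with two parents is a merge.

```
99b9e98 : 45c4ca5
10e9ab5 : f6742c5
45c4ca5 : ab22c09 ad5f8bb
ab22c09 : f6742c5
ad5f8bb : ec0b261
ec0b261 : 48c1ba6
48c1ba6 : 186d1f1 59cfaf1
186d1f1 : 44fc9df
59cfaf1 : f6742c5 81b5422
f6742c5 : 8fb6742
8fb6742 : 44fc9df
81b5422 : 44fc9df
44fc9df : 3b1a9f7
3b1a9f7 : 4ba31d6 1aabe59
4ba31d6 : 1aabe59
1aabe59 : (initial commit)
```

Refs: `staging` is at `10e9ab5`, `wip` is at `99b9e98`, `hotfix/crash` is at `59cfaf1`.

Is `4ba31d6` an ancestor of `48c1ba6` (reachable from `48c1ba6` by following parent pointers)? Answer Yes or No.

Yes

Ancestors of 48c1ba6 (commits reachable by following parents): {186d1f1, 1aabe59, 3b1a9f7, 44fc9df, 48c1ba6, 4ba31d6, 59cfaf1, 81b5422, 8fb6742, f6742c5}.
4ba31d6 is in that set, so it is an ancestor of 48c1ba6.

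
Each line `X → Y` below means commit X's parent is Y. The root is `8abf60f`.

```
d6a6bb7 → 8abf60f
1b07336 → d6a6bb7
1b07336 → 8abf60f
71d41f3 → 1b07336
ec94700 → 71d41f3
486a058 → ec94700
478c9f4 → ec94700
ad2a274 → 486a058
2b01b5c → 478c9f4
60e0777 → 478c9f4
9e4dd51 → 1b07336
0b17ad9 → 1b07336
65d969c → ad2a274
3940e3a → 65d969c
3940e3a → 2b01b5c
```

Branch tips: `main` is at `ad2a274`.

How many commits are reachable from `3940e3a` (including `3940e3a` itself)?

Walking parent pointers from 3940e3a: reachable set = {1b07336, 2b01b5c, 3940e3a, 478c9f4, 486a058, 65d969c, 71d41f3, 8abf60f, ad2a274, d6a6bb7, ec94700}.
That is 11 commits.

11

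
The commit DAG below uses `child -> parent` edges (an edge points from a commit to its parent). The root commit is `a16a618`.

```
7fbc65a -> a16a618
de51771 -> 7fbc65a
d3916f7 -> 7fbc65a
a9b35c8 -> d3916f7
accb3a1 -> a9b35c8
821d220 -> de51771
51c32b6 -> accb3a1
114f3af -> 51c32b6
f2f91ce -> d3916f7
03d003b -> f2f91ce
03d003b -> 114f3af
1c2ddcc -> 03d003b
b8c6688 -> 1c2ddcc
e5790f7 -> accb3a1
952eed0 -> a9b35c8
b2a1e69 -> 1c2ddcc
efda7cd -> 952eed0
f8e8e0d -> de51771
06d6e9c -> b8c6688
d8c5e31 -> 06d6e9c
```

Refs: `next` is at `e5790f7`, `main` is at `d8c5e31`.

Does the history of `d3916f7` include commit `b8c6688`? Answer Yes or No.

No

Ancestors of d3916f7: {7fbc65a, a16a618, d3916f7}.
b8c6688 is not in that set, so it is not an ancestor of d3916f7.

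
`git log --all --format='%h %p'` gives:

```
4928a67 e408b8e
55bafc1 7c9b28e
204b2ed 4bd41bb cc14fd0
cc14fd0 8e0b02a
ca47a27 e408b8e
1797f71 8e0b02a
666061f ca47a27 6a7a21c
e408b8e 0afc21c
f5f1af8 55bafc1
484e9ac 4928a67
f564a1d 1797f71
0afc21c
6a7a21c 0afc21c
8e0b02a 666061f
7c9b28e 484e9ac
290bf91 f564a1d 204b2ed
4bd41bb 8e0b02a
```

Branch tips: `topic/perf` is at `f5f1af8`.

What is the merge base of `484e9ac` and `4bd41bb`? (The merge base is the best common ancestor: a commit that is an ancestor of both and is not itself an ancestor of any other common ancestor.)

Ancestors of 484e9ac: {0afc21c, 484e9ac, 4928a67, e408b8e}.
Ancestors of 4bd41bb: {0afc21c, 4bd41bb, 666061f, 6a7a21c, 8e0b02a, ca47a27, e408b8e}.
Common ancestors: {0afc21c, e408b8e}.
Among these, e408b8e is not an ancestor of any other common ancestor — it is the merge base.

e408b8e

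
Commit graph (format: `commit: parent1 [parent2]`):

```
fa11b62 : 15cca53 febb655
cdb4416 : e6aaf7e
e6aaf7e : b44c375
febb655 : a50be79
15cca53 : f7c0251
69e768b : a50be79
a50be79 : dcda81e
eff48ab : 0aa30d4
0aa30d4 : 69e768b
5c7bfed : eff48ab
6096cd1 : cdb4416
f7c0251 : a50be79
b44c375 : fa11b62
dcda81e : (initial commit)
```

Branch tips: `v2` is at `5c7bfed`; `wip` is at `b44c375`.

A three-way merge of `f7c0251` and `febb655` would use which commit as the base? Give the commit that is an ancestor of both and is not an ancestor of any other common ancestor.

Ancestors of f7c0251: {a50be79, dcda81e, f7c0251}.
Ancestors of febb655: {a50be79, dcda81e, febb655}.
Common ancestors: {a50be79, dcda81e}.
Among these, a50be79 is not an ancestor of any other common ancestor — it is the merge base.

a50be79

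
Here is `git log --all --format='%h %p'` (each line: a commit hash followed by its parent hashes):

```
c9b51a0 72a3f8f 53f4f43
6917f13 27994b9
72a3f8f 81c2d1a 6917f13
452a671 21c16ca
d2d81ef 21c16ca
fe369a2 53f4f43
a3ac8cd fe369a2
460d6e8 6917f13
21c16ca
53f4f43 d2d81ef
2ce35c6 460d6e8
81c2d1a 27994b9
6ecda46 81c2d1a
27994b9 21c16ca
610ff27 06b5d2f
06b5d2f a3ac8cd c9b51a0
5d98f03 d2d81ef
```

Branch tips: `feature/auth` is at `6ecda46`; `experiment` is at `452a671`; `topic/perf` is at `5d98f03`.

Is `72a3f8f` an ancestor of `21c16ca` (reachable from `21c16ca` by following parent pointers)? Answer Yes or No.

Ancestors of 21c16ca: {21c16ca}.
72a3f8f is not in that set, so it is not an ancestor of 21c16ca.

No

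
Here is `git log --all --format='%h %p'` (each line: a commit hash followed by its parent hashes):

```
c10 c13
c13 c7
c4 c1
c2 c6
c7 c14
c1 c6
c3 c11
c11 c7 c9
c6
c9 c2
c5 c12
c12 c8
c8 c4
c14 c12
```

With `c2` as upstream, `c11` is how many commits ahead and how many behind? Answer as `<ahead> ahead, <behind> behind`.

Reachable from c11: {c1, c11, c12, c14, c2, c4, c6, c7, c8, c9}.
Reachable from c2: {c2, c6}.
Only in c11's history (ahead): {c1, c11, c12, c14, c4, c7, c8, c9} — 8.
Only in c2's history (behind): {} — 0.

8 ahead, 0 behind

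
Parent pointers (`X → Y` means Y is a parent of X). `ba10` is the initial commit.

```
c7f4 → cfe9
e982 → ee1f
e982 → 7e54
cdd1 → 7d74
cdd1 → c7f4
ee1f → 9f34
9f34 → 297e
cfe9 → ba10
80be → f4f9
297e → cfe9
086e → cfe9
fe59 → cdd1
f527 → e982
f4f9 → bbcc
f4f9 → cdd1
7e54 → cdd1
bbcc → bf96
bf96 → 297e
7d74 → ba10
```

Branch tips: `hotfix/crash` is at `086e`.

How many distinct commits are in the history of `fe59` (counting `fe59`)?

6

Walking parent pointers from fe59: reachable set = {7d74, ba10, c7f4, cdd1, cfe9, fe59}.
That is 6 commits.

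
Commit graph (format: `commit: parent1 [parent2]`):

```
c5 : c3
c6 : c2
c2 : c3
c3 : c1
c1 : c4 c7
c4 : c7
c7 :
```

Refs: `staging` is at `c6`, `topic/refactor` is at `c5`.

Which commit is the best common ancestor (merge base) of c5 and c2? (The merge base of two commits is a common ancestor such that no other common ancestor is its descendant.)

c3

Ancestors of c5: {c1, c3, c4, c5, c7}.
Ancestors of c2: {c1, c2, c3, c4, c7}.
Common ancestors: {c1, c3, c4, c7}.
Among these, c3 is not an ancestor of any other common ancestor — it is the merge base.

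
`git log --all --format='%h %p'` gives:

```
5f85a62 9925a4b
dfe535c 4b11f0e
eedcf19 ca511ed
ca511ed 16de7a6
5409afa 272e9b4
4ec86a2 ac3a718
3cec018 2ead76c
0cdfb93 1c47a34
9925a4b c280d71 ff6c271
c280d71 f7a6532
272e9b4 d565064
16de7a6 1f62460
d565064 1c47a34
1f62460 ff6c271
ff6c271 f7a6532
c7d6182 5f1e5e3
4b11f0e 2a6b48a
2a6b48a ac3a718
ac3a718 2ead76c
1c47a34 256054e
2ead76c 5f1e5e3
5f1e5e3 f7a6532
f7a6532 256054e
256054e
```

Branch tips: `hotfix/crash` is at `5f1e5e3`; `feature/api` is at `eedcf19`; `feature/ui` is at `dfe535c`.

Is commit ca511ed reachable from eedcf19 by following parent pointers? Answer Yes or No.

Yes

Ancestors of eedcf19 (commits reachable by following parents): {16de7a6, 1f62460, 256054e, ca511ed, eedcf19, f7a6532, ff6c271}.
ca511ed is in that set, so it is an ancestor of eedcf19.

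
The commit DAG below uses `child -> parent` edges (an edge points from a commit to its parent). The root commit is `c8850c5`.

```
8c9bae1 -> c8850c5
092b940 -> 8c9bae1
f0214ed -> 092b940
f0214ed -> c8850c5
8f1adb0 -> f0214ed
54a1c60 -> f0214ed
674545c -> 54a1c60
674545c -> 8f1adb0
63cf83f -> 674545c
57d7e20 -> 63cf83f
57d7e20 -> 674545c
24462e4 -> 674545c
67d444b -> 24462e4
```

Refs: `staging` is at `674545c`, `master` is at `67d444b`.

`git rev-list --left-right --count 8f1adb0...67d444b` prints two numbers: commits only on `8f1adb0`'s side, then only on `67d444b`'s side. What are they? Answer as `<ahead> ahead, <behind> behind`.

Reachable from 8f1adb0: {092b940, 8c9bae1, 8f1adb0, c8850c5, f0214ed}.
Reachable from 67d444b: {092b940, 24462e4, 54a1c60, 674545c, 67d444b, 8c9bae1, 8f1adb0, c8850c5, f0214ed}.
Only in 8f1adb0's history (ahead): {} — 0.
Only in 67d444b's history (behind): {24462e4, 54a1c60, 674545c, 67d444b} — 4.

0 ahead, 4 behind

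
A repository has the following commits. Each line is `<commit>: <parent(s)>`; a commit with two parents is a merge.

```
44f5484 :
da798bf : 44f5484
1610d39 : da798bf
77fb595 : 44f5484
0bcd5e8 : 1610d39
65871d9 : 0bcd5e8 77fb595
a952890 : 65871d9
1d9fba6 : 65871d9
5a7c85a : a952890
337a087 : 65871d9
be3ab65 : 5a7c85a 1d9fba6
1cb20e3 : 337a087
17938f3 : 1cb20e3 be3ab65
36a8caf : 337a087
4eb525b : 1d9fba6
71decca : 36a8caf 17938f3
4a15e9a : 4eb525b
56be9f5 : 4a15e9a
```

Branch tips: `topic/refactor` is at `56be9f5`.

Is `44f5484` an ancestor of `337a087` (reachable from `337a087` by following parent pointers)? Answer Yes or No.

Yes

Ancestors of 337a087 (commits reachable by following parents): {0bcd5e8, 1610d39, 337a087, 44f5484, 65871d9, 77fb595, da798bf}.
44f5484 is in that set, so it is an ancestor of 337a087.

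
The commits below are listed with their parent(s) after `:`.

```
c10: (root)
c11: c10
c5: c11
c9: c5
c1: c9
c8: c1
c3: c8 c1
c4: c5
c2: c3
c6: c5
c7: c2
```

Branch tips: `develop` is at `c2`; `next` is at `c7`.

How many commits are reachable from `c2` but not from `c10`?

7

Reachable from c2: {c1, c10, c11, c2, c3, c5, c8, c9}.
Reachable from c10: {c10}.
In c2's history but not c10's: {c1, c11, c2, c3, c5, c8, c9} — 7 commits.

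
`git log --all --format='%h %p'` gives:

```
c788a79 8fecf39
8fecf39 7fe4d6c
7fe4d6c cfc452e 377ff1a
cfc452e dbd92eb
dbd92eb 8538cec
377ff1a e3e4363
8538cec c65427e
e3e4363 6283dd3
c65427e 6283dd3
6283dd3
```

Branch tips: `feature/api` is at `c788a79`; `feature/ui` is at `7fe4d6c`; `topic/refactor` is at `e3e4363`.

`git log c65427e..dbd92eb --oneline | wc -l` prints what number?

2

Reachable from dbd92eb: {6283dd3, 8538cec, c65427e, dbd92eb}.
Reachable from c65427e: {6283dd3, c65427e}.
In dbd92eb's history but not c65427e's: {8538cec, dbd92eb} — 2 commits.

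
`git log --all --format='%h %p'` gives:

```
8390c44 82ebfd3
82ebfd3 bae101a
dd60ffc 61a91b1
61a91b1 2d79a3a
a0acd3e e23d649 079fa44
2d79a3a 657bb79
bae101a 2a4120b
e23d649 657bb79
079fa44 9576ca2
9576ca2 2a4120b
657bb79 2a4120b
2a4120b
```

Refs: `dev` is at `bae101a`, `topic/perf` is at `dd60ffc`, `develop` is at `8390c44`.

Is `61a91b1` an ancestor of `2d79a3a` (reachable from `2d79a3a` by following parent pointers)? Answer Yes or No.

Ancestors of 2d79a3a: {2a4120b, 2d79a3a, 657bb79}.
61a91b1 is not in that set, so it is not an ancestor of 2d79a3a.

No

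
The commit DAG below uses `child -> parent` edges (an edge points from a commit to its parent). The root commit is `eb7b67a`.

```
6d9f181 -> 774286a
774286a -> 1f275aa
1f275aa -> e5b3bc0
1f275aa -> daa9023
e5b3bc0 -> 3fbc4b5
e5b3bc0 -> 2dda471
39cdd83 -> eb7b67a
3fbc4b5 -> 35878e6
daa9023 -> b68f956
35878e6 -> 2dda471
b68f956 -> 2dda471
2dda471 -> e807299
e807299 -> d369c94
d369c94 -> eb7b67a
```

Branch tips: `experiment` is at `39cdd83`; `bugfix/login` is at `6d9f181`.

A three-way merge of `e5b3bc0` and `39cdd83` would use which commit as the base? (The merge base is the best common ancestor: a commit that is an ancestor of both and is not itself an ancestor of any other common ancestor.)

eb7b67a

Ancestors of e5b3bc0: {2dda471, 35878e6, 3fbc4b5, d369c94, e5b3bc0, e807299, eb7b67a}.
Ancestors of 39cdd83: {39cdd83, eb7b67a}.
Common ancestors: {eb7b67a}.
The only common ancestor is eb7b67a, so it is the merge base.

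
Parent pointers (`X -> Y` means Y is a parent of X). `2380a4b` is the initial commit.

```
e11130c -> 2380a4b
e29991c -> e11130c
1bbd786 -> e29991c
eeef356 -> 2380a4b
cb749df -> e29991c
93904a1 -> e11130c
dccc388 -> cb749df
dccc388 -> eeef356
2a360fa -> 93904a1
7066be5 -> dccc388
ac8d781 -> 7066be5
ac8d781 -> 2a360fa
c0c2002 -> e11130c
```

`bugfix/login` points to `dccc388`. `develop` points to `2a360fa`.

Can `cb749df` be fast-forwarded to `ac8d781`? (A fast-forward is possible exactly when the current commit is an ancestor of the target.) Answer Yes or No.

A fast-forward from cb749df to ac8d781 is possible iff cb749df is an ancestor of ac8d781.
Ancestors of ac8d781: {2380a4b, 2a360fa, 7066be5, 93904a1, ac8d781, cb749df, dccc388, e11130c, e29991c, eeef356}.
cb749df is among them, so fast-forward is possible.

Yes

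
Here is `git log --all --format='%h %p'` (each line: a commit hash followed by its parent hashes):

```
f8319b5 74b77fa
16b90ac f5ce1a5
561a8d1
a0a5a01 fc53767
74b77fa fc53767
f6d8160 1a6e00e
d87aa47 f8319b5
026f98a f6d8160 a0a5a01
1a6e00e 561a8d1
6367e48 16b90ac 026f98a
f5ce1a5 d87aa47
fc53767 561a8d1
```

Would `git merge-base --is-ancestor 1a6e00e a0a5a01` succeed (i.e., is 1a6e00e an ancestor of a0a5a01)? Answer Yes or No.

No

Ancestors of a0a5a01: {561a8d1, a0a5a01, fc53767}.
1a6e00e is not in that set, so it is not an ancestor of a0a5a01.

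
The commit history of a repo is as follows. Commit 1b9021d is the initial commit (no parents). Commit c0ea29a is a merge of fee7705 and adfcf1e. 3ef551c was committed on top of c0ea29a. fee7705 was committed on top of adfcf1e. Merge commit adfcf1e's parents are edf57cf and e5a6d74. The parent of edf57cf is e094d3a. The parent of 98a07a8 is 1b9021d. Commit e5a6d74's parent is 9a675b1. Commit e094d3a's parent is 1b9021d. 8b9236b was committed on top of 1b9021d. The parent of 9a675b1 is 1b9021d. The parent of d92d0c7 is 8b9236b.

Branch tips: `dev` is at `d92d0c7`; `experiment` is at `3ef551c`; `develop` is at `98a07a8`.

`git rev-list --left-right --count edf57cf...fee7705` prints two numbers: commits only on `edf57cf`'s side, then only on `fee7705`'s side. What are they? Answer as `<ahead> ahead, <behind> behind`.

Reachable from edf57cf: {1b9021d, e094d3a, edf57cf}.
Reachable from fee7705: {1b9021d, 9a675b1, adfcf1e, e094d3a, e5a6d74, edf57cf, fee7705}.
Only in edf57cf's history (ahead): {} — 0.
Only in fee7705's history (behind): {9a675b1, adfcf1e, e5a6d74, fee7705} — 4.

0 ahead, 4 behind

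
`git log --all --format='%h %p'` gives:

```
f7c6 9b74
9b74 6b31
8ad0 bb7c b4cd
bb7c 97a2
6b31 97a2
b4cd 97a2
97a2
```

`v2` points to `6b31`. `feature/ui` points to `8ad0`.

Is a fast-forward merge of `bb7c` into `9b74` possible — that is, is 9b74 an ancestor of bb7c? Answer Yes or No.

A fast-forward from 9b74 to bb7c is possible iff 9b74 is an ancestor of bb7c.
Ancestors of bb7c: {97a2, bb7c}.
9b74 is not among them, so fast-forward is not possible.

No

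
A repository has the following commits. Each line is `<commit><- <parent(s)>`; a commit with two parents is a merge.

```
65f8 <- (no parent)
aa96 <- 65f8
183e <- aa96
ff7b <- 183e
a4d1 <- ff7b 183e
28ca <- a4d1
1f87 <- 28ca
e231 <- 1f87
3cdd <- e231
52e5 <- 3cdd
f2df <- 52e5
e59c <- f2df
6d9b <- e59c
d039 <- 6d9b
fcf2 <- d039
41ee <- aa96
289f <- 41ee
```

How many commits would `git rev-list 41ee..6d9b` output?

Reachable from 6d9b: {183e, 1f87, 28ca, 3cdd, 52e5, 65f8, 6d9b, a4d1, aa96, e231, e59c, f2df, ff7b}.
Reachable from 41ee: {41ee, 65f8, aa96}.
In 6d9b's history but not 41ee's: {183e, 1f87, 28ca, 3cdd, 52e5, 6d9b, a4d1, e231, e59c, f2df, ff7b} — 11 commits.

11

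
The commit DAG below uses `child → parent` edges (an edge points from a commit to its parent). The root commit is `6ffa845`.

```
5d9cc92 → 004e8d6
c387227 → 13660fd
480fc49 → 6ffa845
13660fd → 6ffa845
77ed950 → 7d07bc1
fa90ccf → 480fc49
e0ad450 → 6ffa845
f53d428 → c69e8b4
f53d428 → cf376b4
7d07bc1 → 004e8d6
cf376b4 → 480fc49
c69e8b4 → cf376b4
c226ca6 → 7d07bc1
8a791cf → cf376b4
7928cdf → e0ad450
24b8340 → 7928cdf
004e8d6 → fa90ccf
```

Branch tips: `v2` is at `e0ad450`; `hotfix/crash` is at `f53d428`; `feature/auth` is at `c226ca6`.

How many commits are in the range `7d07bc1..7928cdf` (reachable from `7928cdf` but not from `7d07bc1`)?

Reachable from 7928cdf: {6ffa845, 7928cdf, e0ad450}.
Reachable from 7d07bc1: {004e8d6, 480fc49, 6ffa845, 7d07bc1, fa90ccf}.
In 7928cdf's history but not 7d07bc1's: {7928cdf, e0ad450} — 2 commits.

2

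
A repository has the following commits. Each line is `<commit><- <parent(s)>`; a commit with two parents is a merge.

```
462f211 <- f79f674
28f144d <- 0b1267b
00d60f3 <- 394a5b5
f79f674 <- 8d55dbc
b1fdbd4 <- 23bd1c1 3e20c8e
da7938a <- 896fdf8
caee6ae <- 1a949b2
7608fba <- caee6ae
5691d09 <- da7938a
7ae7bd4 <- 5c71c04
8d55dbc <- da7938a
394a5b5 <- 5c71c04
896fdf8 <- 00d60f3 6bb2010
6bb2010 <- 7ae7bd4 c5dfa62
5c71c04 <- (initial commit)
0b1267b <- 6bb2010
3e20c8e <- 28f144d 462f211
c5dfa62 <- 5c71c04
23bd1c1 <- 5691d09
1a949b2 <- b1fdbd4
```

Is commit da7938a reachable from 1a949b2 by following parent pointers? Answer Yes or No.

Ancestors of 1a949b2 (commits reachable by following parents): {00d60f3, 0b1267b, 1a949b2, 23bd1c1, 28f144d, 394a5b5, 3e20c8e, 462f211, 5691d09, 5c71c04, 6bb2010, 7ae7bd4, 896fdf8, 8d55dbc, b1fdbd4, c5dfa62, da7938a, f79f674}.
da7938a is in that set, so it is an ancestor of 1a949b2.

Yes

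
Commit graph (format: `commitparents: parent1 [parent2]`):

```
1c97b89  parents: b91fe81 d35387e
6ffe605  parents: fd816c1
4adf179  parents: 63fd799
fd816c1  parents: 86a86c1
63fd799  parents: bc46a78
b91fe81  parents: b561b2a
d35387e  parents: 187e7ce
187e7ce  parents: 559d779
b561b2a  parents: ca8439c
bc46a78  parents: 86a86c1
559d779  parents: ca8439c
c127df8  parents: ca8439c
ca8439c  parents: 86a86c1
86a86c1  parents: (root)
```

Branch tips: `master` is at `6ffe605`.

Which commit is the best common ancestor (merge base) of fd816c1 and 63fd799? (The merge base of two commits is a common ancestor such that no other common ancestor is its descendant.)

Ancestors of fd816c1: {86a86c1, fd816c1}.
Ancestors of 63fd799: {63fd799, 86a86c1, bc46a78}.
Common ancestors: {86a86c1}.
The only common ancestor is 86a86c1, so it is the merge base.

86a86c1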